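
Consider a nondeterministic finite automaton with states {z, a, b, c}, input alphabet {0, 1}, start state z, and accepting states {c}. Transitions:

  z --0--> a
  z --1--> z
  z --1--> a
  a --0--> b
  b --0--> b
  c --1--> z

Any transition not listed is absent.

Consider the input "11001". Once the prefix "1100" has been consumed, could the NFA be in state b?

Yes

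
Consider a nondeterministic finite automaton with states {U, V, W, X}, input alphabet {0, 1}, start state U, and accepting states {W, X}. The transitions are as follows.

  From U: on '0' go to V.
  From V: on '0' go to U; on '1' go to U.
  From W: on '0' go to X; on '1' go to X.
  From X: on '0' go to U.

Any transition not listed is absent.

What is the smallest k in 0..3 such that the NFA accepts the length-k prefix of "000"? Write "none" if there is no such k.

none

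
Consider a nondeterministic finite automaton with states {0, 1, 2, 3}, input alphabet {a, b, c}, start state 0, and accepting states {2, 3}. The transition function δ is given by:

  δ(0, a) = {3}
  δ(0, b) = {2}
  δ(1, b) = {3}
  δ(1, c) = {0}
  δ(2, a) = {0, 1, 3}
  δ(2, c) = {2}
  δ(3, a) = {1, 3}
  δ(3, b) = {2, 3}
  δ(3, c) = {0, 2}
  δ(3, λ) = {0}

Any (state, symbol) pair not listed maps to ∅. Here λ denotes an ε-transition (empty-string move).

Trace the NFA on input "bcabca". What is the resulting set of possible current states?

Start in {0}.
Read 'b': 0→{2}; now {2}.
Read 'c': 2→{2}; now {2}.
Read 'a': 2→{0, 1, 3}; now {0, 1, 3}.
Read 'b': 0→{2}, 1→{3}, 3→{2, 3}; union {2, 3}; ε-closure = {0, 2, 3}.
Read 'c': 0→∅, 2→{2}, 3→{0, 2}; now {0, 2}.
Read 'a': 0→{3}, 2→{0, 1, 3}; now {0, 1, 3}.

{0, 1, 3}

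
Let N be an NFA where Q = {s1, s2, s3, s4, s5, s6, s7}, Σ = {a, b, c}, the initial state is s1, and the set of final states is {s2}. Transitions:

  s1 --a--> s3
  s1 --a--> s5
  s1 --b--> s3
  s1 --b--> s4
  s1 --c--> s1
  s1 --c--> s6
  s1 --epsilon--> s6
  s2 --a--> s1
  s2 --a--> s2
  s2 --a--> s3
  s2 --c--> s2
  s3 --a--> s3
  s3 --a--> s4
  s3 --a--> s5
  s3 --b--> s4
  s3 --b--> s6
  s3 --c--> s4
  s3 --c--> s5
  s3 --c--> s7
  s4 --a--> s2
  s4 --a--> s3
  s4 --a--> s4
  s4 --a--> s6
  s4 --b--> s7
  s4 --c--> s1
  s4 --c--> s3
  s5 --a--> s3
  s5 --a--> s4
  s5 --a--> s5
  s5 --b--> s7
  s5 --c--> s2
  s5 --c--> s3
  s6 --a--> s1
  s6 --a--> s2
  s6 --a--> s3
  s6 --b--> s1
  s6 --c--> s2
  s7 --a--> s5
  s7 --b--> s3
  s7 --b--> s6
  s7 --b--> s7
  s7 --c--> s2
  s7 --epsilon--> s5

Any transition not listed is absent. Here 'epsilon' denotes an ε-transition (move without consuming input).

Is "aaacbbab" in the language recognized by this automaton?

No

Start: ε-closure({s1}) = {s1, s6}.
Read 'a': s1→{s3, s5}, s6→{s1, s2, s3}; union {s1, s2, s3, s5}; ε-closure = {s1, s2, s3, s5, s6}.
Read 'a': s1→{s3, s5}, s2→{s1, s2, s3}, s3→{s3, s4, s5}, s5→{s3, s4, s5}, s6→{s1, s2, s3}; union {s1, s2, s3, s4, s5}; ε-closure = {s1, s2, s3, s4, s5, s6}.
Read 'a': s1→{s3, s5}, s2→{s1, s2, s3}, s3→{s3, s4, s5}, s4→{s2, s3, s4, s6}, s5→{s3, s4, s5}, s6→{s1, s2, s3}; now {s1, s2, s3, s4, s5, s6}.
Read 'c': s1→{s1, s6}, s2→{s2}, s3→{s4, s5, s7}, s4→{s1, s3}, s5→{s2, s3}, s6→{s2}; now {s1, s2, s3, s4, s5, s6, s7}.
Read 'b': s1→{s3, s4}, s2→∅, s3→{s4, s6}, s4→{s7}, s5→{s7}, s6→{s1}, s7→{s3, s6, s7}; union {s1, s3, s4, s6, s7}; ε-closure = {s1, s3, s4, s5, s6, s7}.
Read 'b': s1→{s3, s4}, s3→{s4, s6}, s4→{s7}, s5→{s7}, s6→{s1}, s7→{s3, s6, s7}; union {s1, s3, s4, s6, s7}; ε-closure = {s1, s3, s4, s5, s6, s7}.
Read 'a': s1→{s3, s5}, s3→{s3, s4, s5}, s4→{s2, s3, s4, s6}, s5→{s3, s4, s5}, s6→{s1, s2, s3}, s7→{s5}; now {s1, s2, s3, s4, s5, s6}.
Read 'b': s1→{s3, s4}, s2→∅, s3→{s4, s6}, s4→{s7}, s5→{s7}, s6→{s1}; union {s1, s3, s4, s6, s7}; ε-closure = {s1, s3, s4, s5, s6, s7}.
The final set {s1, s3, s4, s5, s6, s7} contains no accepting state.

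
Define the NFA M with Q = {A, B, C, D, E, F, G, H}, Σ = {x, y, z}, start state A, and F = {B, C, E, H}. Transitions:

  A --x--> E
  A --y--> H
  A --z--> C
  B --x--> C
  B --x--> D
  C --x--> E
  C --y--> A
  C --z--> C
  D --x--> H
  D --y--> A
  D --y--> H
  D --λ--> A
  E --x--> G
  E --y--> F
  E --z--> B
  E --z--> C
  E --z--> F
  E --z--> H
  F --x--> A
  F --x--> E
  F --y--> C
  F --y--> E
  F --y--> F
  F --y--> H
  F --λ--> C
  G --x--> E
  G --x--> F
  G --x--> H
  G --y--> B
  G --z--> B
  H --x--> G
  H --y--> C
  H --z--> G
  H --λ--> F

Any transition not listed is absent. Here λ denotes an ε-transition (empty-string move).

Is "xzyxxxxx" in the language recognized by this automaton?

Yes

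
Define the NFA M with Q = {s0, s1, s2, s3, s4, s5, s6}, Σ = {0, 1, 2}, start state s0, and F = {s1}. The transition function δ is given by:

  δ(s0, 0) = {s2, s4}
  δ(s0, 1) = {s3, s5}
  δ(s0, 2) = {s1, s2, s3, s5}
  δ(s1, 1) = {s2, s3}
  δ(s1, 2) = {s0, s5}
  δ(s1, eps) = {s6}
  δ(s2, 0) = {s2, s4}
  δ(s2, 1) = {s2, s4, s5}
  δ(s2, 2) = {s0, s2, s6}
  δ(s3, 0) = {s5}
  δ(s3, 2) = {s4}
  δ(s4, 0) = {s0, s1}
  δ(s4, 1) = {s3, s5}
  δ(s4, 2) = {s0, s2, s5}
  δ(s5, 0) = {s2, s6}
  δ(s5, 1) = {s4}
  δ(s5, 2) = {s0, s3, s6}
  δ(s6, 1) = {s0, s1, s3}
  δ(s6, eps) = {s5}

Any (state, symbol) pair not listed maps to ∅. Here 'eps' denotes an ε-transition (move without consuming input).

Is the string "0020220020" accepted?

Start in {s0}.
Read '0': s0→{s2, s4}; now {s2, s4}.
Read '0': s2→{s2, s4}, s4→{s0, s1}; union {s0, s1, s2, s4}; ε-closure = {s0, s1, s2, s4, s5, s6}.
Read '2': s0→{s1, s2, s3, s5}, s1→{s0, s5}, s2→{s0, s2, s6}, s4→{s0, s2, s5}, s5→{s0, s3, s6}, s6→∅; now {s0, s1, s2, s3, s5, s6}.
Read '0': s0→{s2, s4}, s1→∅, s2→{s2, s4}, s3→{s5}, s5→{s2, s6}, s6→∅; now {s2, s4, s5, s6}.
Read '2': s2→{s0, s2, s6}, s4→{s0, s2, s5}, s5→{s0, s3, s6}, s6→∅; now {s0, s2, s3, s5, s6}.
Read '2': s0→{s1, s2, s3, s5}, s2→{s0, s2, s6}, s3→{s4}, s5→{s0, s3, s6}, s6→∅; now {s0, s1, s2, s3, s4, s5, s6}.
Read '0': s0→{s2, s4}, s1→∅, s2→{s2, s4}, s3→{s5}, s4→{s0, s1}, s5→{s2, s6}, s6→∅; now {s0, s1, s2, s4, s5, s6}.
Read '0': s0→{s2, s4}, s1→∅, s2→{s2, s4}, s4→{s0, s1}, s5→{s2, s6}, s6→∅; union {s0, s1, s2, s4, s6}; ε-closure = {s0, s1, s2, s4, s5, s6}.
Read '2': s0→{s1, s2, s3, s5}, s1→{s0, s5}, s2→{s0, s2, s6}, s4→{s0, s2, s5}, s5→{s0, s3, s6}, s6→∅; now {s0, s1, s2, s3, s5, s6}.
Read '0': s0→{s2, s4}, s1→∅, s2→{s2, s4}, s3→{s5}, s5→{s2, s6}, s6→∅; now {s2, s4, s5, s6}.
The final set {s2, s4, s5, s6} contains no accepting state.

No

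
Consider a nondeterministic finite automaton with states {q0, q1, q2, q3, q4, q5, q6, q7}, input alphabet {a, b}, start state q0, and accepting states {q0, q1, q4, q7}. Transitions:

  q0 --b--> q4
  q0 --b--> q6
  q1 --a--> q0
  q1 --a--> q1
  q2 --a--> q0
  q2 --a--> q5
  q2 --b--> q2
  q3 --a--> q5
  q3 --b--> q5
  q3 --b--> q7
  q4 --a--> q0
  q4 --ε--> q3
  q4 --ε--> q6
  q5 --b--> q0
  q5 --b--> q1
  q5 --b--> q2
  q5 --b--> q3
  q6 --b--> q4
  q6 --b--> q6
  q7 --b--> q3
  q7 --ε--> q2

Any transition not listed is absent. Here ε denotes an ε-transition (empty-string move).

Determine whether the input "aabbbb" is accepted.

Start in {q0}.
Read 'a': {q0} → ∅.
The set is empty and remains empty for the remaining 5 symbols.
The final set ∅ contains no accepting state.

No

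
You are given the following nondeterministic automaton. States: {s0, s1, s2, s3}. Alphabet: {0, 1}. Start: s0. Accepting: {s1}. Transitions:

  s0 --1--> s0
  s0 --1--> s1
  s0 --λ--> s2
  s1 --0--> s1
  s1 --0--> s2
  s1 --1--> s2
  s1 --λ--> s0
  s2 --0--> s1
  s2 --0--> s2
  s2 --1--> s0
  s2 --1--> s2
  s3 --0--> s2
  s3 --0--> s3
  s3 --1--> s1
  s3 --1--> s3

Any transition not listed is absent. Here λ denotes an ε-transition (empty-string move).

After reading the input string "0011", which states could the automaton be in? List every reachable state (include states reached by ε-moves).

{s0, s1, s2}

Start: ε-closure({s0}) = {s0, s2}.
Read '0': s0→∅, s2→{s1, s2}; union {s1, s2}; ε-closure = {s0, s1, s2}.
Read '0': s0→∅, s1→{s1, s2}, s2→{s1, s2}; union {s1, s2}; ε-closure = {s0, s1, s2}.
Read '1': s0→{s0, s1}, s1→{s2}, s2→{s0, s2}; now {s0, s1, s2}.
Read '1': s0→{s0, s1}, s1→{s2}, s2→{s0, s2}; now {s0, s1, s2}.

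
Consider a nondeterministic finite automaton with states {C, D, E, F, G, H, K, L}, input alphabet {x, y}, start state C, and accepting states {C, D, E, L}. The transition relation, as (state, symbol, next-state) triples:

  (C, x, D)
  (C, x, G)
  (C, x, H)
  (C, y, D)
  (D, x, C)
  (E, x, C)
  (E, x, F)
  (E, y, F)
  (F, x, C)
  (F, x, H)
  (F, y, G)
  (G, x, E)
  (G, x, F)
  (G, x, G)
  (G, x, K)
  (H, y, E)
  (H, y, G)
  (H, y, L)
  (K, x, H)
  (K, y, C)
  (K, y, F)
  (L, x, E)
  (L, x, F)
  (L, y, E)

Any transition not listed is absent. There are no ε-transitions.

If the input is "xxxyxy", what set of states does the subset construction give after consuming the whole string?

Start in {C}.
Read 'x': {C} → {D, G, H}.
Read 'x': {D, G, H} → {C, E, F, G, K}.
Read 'x': {C, E, F, G, K} → {C, D, E, F, G, H, K}.
Read 'y': {C, D, E, F, G, H, K} → {C, D, E, F, G, L}.
Read 'x': {C, D, E, F, G, L} → {C, D, E, F, G, H, K}.
Read 'y': {C, D, E, F, G, H, K} → {C, D, E, F, G, L}.

{C, D, E, F, G, L}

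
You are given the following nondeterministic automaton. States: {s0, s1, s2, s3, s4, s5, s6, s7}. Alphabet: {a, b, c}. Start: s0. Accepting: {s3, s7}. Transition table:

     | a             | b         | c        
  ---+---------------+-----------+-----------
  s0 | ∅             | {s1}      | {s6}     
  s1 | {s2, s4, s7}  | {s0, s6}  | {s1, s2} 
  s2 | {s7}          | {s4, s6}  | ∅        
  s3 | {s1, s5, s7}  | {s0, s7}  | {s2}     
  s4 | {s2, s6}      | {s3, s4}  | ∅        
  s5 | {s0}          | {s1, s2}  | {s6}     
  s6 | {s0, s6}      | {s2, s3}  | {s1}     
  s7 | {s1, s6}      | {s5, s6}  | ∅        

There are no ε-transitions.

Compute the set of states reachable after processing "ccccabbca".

{s0, s2, s4, s6, s7}

Start in {s0}.
Read 'c': {s0} → {s6}.
Read 'c': {s6} → {s1}.
Read 'c': {s1} → {s1, s2}.
Read 'c': {s1, s2} → {s1, s2}.
Read 'a': {s1, s2} → {s2, s4, s7}.
Read 'b': {s2, s4, s7} → {s3, s4, s5, s6}.
Read 'b': {s3, s4, s5, s6} → {s0, s1, s2, s3, s4, s7}.
Read 'c': {s0, s1, s2, s3, s4, s7} → {s1, s2, s6}.
Read 'a': {s1, s2, s6} → {s0, s2, s4, s6, s7}.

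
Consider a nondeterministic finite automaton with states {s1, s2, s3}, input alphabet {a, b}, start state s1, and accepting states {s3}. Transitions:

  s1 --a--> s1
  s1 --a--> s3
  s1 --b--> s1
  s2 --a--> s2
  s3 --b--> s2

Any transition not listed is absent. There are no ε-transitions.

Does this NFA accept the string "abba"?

Yes

Start in {s1}.
Read 'a': s1→{s1, s3}; now {s1, s3}.
Read 'b': s1→{s1}, s3→{s2}; now {s1, s2}.
Read 'b': s1→{s1}, s2→∅; now {s1}.
Read 'a': s1→{s1, s3}; now {s1, s3}.
The final set {s1, s3} contains the accepting state s3.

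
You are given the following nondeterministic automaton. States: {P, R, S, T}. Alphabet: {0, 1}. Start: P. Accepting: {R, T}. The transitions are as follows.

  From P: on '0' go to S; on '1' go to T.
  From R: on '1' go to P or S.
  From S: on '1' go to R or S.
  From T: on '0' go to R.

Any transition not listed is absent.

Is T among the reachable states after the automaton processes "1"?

Start in {P}.
Read '1': {P} → {T}.
State T is in {T}.

Yes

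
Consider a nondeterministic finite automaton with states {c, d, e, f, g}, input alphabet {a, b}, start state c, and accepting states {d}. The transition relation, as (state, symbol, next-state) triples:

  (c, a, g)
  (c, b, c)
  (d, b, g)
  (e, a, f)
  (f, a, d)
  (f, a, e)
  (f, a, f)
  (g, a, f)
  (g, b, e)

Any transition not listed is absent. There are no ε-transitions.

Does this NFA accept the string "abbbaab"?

Start in {c}.
Read 'a': c→{g}; now {g}.
Read 'b': g→{e}; now {e}.
Read 'b': e→∅; now ∅.
The set is empty and remains empty for the remaining 4 symbols.
The final set ∅ contains no accepting state.

No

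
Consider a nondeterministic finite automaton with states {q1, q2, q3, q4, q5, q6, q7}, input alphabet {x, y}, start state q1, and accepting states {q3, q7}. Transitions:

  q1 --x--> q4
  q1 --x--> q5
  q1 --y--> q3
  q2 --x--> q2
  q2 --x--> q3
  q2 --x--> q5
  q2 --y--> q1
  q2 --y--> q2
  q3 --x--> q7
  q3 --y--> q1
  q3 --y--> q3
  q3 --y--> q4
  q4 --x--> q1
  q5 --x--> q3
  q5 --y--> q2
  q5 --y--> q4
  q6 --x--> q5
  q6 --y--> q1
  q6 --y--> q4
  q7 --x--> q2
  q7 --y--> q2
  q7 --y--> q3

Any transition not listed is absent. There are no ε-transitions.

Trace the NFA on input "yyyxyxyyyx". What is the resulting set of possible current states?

{q1, q2, q3, q4, q5, q7}

Start in {q1}.
Read 'y': {q1} → {q3}.
Read 'y': {q3} → {q1, q3, q4}.
Read 'y': {q1, q3, q4} → {q1, q3, q4}.
Read 'x': {q1, q3, q4} → {q1, q4, q5, q7}.
Read 'y': {q1, q4, q5, q7} → {q2, q3, q4}.
Read 'x': {q2, q3, q4} → {q1, q2, q3, q5, q7}.
Read 'y': {q1, q2, q3, q5, q7} → {q1, q2, q3, q4}.
Read 'y': {q1, q2, q3, q4} → {q1, q2, q3, q4}.
Read 'y': {q1, q2, q3, q4} → {q1, q2, q3, q4}.
Read 'x': {q1, q2, q3, q4} → {q1, q2, q3, q4, q5, q7}.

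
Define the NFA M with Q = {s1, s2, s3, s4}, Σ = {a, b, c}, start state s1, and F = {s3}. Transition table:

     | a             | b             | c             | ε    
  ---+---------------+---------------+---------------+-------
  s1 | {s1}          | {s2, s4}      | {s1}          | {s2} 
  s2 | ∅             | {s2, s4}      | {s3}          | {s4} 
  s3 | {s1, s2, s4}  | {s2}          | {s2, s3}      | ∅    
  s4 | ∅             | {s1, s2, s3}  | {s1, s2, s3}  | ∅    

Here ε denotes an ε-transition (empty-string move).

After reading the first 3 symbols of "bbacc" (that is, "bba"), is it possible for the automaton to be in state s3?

No

Start: ε-closure({s1}) = {s1, s2, s4}.
Read 'b': s1→{s2, s4}, s2→{s2, s4}, s4→{s1, s2, s3}; now {s1, s2, s3, s4}.
Read 'b': s1→{s2, s4}, s2→{s2, s4}, s3→{s2}, s4→{s1, s2, s3}; now {s1, s2, s3, s4}.
Read 'a': s1→{s1}, s2→∅, s3→{s1, s2, s4}, s4→∅; now {s1, s2, s4}.
State s3 is not in {s1, s2, s4}.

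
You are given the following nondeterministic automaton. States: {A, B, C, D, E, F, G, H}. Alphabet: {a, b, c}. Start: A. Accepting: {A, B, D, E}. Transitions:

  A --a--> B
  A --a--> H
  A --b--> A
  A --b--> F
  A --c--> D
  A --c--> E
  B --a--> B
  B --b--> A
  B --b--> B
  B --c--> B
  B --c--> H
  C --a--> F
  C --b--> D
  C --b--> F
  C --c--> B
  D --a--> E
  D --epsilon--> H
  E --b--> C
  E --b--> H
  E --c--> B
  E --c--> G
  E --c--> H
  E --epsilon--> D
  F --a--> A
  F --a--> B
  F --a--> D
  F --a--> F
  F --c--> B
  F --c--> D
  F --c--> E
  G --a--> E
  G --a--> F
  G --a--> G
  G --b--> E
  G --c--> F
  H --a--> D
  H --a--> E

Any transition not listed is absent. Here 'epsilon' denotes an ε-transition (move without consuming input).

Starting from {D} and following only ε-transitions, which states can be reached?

Begin with {D}.
ε-move D → H; add H.

{D, H}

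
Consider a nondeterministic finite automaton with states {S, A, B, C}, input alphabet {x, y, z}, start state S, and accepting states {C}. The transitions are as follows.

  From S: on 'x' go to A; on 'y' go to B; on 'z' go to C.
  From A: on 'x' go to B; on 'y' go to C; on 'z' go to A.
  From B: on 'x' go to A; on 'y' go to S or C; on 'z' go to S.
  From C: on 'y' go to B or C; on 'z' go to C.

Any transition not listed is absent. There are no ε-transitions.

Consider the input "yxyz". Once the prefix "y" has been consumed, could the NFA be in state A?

No

Start in {S}.
Read 'y': S→{B}; now {B}.
State A is not in {B}.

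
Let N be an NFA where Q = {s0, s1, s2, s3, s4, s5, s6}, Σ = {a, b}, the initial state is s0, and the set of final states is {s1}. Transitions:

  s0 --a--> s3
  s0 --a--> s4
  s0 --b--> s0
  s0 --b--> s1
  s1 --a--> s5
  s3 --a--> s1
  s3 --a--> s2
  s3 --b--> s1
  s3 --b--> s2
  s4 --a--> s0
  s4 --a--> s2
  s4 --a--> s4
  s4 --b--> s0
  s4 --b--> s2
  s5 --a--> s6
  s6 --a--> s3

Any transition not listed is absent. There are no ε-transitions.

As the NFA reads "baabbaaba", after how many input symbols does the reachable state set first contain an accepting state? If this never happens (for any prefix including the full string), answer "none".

1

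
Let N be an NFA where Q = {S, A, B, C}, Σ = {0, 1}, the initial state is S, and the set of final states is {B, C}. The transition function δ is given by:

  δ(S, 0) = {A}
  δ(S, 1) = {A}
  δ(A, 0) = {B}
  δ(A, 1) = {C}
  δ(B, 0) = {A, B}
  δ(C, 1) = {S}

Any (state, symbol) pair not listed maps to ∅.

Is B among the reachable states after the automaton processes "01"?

No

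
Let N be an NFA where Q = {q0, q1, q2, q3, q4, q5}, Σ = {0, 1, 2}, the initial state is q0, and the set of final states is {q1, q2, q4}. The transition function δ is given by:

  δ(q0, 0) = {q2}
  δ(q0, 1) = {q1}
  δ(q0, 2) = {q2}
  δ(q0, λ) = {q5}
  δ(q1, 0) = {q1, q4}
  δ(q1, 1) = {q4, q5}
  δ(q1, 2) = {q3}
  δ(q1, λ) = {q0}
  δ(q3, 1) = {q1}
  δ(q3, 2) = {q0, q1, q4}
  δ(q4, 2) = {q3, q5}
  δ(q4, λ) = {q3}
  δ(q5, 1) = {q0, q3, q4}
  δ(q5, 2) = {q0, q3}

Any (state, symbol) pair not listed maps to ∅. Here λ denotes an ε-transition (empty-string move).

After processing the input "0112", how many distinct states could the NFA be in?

0

Start: ε-closure({q0}) = {q0, q5}.
Read '0': q0→{q2}, q5→∅; now {q2}.
Read '1': q2→∅; now ∅.
The set is empty and remains empty for the remaining 2 symbols.
That set has 0 states.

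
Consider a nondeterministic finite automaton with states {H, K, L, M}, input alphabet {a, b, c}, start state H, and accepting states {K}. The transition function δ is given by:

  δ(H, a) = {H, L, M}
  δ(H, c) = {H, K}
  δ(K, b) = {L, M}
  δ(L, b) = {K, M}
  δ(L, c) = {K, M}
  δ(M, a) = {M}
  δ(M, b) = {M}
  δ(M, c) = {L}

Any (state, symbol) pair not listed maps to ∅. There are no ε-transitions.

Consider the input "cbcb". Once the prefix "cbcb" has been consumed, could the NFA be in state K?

Yes

Start in {H}.
Read 'c': H→{H, K}; now {H, K}.
Read 'b': H→∅, K→{L, M}; now {L, M}.
Read 'c': L→{K, M}, M→{L}; now {K, L, M}.
Read 'b': K→{L, M}, L→{K, M}, M→{M}; now {K, L, M}.
State K is in {K, L, M}.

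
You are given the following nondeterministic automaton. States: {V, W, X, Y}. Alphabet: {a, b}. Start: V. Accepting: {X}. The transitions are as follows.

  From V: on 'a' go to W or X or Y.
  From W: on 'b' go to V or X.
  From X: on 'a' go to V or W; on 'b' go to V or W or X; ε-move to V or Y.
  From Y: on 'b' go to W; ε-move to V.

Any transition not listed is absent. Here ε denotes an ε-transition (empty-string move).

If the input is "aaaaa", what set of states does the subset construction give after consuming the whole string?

Start in {V}.
Read 'a': V→{W, X, Y}; union {W, X, Y}; ε-closure = {V, W, X, Y}.
Read 'a': V→{W, X, Y}, W→∅, X→{V, W}, Y→∅; now {V, W, X, Y}.
Read 'a': V→{W, X, Y}, W→∅, X→{V, W}, Y→∅; now {V, W, X, Y}.
Read 'a': V→{W, X, Y}, W→∅, X→{V, W}, Y→∅; now {V, W, X, Y}.
Read 'a': V→{W, X, Y}, W→∅, X→{V, W}, Y→∅; now {V, W, X, Y}.

{V, W, X, Y}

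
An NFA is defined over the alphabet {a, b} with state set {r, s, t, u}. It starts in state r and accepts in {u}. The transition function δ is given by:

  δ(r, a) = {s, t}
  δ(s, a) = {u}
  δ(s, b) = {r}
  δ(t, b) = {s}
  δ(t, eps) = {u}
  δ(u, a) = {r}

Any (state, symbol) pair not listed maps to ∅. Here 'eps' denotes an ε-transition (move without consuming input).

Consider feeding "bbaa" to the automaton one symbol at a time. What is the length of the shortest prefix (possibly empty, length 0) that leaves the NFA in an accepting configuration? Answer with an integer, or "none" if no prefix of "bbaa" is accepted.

Start in {r}.
Read 'b': r→∅; now ∅.
The set is empty and remains empty for the remaining 3 symbols.
No reachable set along the way intersects F.

none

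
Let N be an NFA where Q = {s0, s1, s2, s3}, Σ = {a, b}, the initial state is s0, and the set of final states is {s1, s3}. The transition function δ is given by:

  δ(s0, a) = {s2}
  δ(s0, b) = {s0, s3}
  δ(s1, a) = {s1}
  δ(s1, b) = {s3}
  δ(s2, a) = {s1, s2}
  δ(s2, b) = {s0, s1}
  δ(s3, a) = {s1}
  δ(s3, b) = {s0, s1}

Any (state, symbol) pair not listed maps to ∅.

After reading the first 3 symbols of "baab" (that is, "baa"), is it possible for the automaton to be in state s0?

No

Start in {s0}.
Read 'b': s0→{s0, s3}; now {s0, s3}.
Read 'a': s0→{s2}, s3→{s1}; now {s1, s2}.
Read 'a': s1→{s1}, s2→{s1, s2}; now {s1, s2}.
State s0 is not in {s1, s2}.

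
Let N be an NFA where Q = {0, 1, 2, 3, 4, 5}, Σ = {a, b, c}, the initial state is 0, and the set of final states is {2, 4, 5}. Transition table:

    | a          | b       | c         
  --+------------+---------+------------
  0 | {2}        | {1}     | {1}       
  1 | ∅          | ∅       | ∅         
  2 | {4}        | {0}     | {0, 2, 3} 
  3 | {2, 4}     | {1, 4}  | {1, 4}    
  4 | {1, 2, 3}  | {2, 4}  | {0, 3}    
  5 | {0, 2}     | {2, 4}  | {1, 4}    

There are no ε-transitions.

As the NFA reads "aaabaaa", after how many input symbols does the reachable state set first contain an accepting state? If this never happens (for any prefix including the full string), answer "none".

1

Start in {0}.
Read 'a': {0} → {2}.
None of the earlier sets intersect F, but {2} does.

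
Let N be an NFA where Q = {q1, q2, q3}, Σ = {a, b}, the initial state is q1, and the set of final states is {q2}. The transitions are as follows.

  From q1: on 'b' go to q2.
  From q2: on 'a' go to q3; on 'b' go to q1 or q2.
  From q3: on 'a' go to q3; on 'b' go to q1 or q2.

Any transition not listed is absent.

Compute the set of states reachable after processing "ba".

{q3}

Start in {q1}.
Read 'b': {q1} → {q2}.
Read 'a': {q2} → {q3}.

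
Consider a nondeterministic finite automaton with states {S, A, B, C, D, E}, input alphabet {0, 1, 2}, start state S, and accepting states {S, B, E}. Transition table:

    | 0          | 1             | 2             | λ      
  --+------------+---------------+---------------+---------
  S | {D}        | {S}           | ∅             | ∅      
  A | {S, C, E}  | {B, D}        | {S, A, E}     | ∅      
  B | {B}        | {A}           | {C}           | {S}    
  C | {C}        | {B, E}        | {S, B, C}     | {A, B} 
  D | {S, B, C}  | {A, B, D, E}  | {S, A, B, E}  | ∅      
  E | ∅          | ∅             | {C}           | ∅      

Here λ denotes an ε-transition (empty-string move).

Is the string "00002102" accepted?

Start in {S}.
Read '0': S→{D}; now {D}.
Read '0': D→{S, B, C}; union {S, B, C}; ε-closure = {S, A, B, C}.
Read '0': S→{D}, A→{S, C, E}, B→{B}, C→{C}; union {S, B, C, D, E}; ε-closure = {S, A, B, C, D, E}.
Read '0': S→{D}, A→{S, C, E}, B→{B}, C→{C}, D→{S, B, C}, E→∅; union {S, B, C, D, E}; ε-closure = {S, A, B, C, D, E}.
Read '2': S→∅, A→{S, A, E}, B→{C}, C→{S, B, C}, D→{S, A, B, E}, E→{C}; now {S, A, B, C, E}.
Read '1': S→{S}, A→{B, D}, B→{A}, C→{B, E}, E→∅; now {S, A, B, D, E}.
Read '0': S→{D}, A→{S, C, E}, B→{B}, D→{S, B, C}, E→∅; union {S, B, C, D, E}; ε-closure = {S, A, B, C, D, E}.
Read '2': S→∅, A→{S, A, E}, B→{C}, C→{S, B, C}, D→{S, A, B, E}, E→{C}; now {S, A, B, C, E}.
The final set {S, A, B, C, E} contains the accepting states S, B, E.

Yes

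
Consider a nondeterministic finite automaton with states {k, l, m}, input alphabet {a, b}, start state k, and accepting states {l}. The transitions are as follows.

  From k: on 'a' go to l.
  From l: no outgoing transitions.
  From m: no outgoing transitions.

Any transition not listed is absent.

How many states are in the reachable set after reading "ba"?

0

Start in {k}.
Read 'b': k→∅; now ∅.
The set is empty and remains empty for the remaining 1 symbol.
That set has 0 states.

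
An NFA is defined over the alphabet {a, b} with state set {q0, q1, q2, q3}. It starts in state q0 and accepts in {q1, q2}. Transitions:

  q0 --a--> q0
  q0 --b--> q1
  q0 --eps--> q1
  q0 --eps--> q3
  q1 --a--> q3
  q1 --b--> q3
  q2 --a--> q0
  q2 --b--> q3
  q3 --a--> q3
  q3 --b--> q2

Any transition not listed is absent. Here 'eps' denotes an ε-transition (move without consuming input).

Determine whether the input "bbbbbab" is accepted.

Start: ε-closure({q0}) = {q0, q1, q3}.
Read 'b': q0→{q1}, q1→{q3}, q3→{q2}; now {q1, q2, q3}.
Read 'b': q1→{q3}, q2→{q3}, q3→{q2}; now {q2, q3}.
Read 'b': q2→{q3}, q3→{q2}; now {q2, q3}.
Read 'b': q2→{q3}, q3→{q2}; now {q2, q3}.
Read 'b': q2→{q3}, q3→{q2}; now {q2, q3}.
Read 'a': q2→{q0}, q3→{q3}; union {q0, q3}; ε-closure = {q0, q1, q3}.
Read 'b': q0→{q1}, q1→{q3}, q3→{q2}; now {q1, q2, q3}.
The final set {q1, q2, q3} contains the accepting states q1, q2.

Yes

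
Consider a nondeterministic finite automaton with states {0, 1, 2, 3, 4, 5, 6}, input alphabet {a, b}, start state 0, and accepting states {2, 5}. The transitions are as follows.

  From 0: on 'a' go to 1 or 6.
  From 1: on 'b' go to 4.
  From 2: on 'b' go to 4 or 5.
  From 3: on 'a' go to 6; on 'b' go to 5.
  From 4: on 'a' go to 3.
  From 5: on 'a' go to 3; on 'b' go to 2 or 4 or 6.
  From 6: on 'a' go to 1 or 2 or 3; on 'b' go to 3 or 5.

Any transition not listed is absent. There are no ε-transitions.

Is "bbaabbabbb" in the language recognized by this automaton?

Start in {0}.
Read 'b': {0} → ∅.
The set is empty and remains empty for the remaining 9 symbols.
The final set ∅ contains no accepting state.

No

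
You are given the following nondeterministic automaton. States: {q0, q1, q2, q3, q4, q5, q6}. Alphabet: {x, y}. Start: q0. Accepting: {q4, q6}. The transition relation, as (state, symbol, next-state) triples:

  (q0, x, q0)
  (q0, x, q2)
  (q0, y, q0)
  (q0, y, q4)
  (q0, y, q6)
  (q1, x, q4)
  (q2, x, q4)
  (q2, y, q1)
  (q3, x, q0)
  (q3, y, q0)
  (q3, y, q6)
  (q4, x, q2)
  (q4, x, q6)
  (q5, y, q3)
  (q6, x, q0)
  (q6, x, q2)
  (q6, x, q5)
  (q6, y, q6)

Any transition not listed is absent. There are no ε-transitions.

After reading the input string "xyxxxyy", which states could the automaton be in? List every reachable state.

{q0, q4, q6}

Start in {q0}.
Read 'x': {q0} → {q0, q2}.
Read 'y': {q0, q2} → {q0, q1, q4, q6}.
Read 'x': {q0, q1, q4, q6} → {q0, q2, q4, q5, q6}.
Read 'x': {q0, q2, q4, q5, q6} → {q0, q2, q4, q5, q6}.
Read 'x': {q0, q2, q4, q5, q6} → {q0, q2, q4, q5, q6}.
Read 'y': {q0, q2, q4, q5, q6} → {q0, q1, q3, q4, q6}.
Read 'y': {q0, q1, q3, q4, q6} → {q0, q4, q6}.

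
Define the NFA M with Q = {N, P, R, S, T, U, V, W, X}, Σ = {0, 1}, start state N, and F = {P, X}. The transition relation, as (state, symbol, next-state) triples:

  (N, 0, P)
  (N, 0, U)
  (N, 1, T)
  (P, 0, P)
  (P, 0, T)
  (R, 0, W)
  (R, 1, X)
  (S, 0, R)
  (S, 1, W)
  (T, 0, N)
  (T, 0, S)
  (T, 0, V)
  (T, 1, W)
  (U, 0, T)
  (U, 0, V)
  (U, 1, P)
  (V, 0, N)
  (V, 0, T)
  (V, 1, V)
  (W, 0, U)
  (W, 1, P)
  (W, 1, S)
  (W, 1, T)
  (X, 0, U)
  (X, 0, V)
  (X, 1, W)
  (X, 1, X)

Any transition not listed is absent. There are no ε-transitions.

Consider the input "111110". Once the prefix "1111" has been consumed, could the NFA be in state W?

Start in {N}.
Read '1': {N} → {T}.
Read '1': {T} → {W}.
Read '1': {W} → {P, S, T}.
Read '1': {P, S, T} → {W}.
State W is in {W}.

Yes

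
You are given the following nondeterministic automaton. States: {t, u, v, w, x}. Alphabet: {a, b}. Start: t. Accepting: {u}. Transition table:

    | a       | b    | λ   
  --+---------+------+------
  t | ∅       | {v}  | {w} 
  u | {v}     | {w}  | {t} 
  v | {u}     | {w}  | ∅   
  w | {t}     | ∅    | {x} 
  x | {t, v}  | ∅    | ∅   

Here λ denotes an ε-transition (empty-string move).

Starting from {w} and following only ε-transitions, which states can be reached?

{w, x}

Begin with {w}.
ε-move w → x; add x.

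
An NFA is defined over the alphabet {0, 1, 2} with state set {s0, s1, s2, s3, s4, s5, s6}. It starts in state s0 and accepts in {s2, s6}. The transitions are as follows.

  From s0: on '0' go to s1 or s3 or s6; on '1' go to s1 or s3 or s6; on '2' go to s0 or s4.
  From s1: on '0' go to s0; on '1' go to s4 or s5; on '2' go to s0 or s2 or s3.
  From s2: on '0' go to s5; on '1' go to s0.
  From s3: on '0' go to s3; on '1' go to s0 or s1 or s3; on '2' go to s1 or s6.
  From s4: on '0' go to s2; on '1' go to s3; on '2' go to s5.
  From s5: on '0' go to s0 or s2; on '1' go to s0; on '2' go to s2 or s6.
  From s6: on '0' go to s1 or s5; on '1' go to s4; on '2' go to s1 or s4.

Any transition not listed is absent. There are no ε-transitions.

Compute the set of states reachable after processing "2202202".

Start in {s0}.
Read '2': {s0} → {s0, s4}.
Read '2': {s0, s4} → {s0, s4, s5}.
Read '0': {s0, s4, s5} → {s0, s1, s2, s3, s6}.
Read '2': {s0, s1, s2, s3, s6} → {s0, s1, s2, s3, s4, s6}.
Read '2': {s0, s1, s2, s3, s4, s6} → {s0, s1, s2, s3, s4, s5, s6}.
Read '0': {s0, s1, s2, s3, s4, s5, s6} → {s0, s1, s2, s3, s5, s6}.
Read '2': {s0, s1, s2, s3, s5, s6} → {s0, s1, s2, s3, s4, s6}.

{s0, s1, s2, s3, s4, s6}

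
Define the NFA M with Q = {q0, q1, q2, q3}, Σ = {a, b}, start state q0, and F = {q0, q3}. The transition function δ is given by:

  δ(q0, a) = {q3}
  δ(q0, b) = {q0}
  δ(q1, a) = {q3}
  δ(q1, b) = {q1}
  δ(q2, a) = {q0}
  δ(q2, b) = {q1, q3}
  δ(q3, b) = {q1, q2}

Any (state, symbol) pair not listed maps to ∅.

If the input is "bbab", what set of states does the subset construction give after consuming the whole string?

Start in {q0}.
Read 'b': {q0} → {q0}.
Read 'b': {q0} → {q0}.
Read 'a': {q0} → {q3}.
Read 'b': {q3} → {q1, q2}.

{q1, q2}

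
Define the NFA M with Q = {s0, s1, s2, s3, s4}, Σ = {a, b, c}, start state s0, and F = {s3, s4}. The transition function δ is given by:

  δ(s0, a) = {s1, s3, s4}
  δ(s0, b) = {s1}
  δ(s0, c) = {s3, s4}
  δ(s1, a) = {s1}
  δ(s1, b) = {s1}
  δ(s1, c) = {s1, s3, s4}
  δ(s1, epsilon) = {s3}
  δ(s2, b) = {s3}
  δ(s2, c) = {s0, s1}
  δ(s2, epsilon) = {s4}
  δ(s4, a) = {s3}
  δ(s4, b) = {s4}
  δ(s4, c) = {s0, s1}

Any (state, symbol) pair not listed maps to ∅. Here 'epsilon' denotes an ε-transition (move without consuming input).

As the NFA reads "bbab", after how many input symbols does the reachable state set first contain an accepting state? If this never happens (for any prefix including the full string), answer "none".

1

Start in {s0}.
Read 'b': {s0} → {s1, s3}.
None of the earlier sets intersect F, but {s1, s3} does.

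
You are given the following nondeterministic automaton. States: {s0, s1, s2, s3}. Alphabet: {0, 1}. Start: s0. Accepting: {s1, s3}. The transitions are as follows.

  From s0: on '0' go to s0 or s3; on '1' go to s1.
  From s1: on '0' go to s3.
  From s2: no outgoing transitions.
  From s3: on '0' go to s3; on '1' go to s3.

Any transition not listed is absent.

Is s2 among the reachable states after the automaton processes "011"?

No

Start in {s0}.
Read '0': {s0} → {s0, s3}.
Read '1': {s0, s3} → {s1, s3}.
Read '1': {s1, s3} → {s3}.
State s2 is not in {s3}.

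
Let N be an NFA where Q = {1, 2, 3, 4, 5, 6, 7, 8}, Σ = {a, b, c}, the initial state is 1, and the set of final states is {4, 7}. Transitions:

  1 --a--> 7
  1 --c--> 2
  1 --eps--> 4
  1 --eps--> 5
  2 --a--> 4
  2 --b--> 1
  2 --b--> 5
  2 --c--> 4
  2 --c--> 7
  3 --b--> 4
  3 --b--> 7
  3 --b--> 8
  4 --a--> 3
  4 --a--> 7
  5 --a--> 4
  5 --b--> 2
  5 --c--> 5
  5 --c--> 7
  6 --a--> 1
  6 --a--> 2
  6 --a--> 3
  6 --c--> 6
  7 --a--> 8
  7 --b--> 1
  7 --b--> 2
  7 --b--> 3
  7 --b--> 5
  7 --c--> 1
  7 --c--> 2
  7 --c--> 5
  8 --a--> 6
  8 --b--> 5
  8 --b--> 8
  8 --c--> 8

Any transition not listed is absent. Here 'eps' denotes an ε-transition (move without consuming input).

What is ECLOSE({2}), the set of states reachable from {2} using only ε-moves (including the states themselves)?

Begin with {2}.
No ε-moves leave this set, so the closure equals the set itself.

{2}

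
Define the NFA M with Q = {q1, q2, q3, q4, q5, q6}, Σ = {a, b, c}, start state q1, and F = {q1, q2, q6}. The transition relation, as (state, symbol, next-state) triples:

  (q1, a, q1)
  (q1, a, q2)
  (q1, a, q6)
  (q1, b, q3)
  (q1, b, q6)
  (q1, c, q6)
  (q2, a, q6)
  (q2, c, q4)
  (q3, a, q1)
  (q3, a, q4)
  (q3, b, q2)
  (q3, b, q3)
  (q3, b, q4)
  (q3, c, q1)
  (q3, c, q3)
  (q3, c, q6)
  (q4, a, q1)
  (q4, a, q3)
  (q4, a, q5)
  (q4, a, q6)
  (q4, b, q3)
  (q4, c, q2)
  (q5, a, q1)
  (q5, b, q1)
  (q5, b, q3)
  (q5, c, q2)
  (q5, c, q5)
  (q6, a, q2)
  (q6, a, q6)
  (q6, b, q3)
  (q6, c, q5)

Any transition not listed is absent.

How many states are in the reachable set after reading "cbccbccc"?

6

Start in {q1}.
Read 'c': {q1} → {q6}.
Read 'b': {q6} → {q3}.
Read 'c': {q3} → {q1, q3, q6}.
Read 'c': {q1, q3, q6} → {q1, q3, q5, q6}.
Read 'b': {q1, q3, q5, q6} → {q1, q2, q3, q4, q6}.
Read 'c': {q1, q2, q3, q4, q6} → {q1, q2, q3, q4, q5, q6}.
Read 'c': {q1, q2, q3, q4, q5, q6} → {q1, q2, q3, q4, q5, q6}.
Read 'c': {q1, q2, q3, q4, q5, q6} → {q1, q2, q3, q4, q5, q6}.
That set has 6 states.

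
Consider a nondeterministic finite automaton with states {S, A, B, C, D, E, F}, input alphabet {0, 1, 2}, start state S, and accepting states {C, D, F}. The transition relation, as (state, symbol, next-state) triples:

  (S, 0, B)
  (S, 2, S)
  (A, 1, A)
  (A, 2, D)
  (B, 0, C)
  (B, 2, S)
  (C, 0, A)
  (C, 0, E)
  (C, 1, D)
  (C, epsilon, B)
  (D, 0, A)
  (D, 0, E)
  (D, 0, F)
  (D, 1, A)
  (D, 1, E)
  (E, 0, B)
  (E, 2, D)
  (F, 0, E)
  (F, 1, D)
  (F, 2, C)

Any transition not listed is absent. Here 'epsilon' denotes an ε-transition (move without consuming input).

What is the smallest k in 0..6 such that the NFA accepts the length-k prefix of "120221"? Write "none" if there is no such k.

Start in {S}.
Read '1': {S} → ∅.
The set is empty and remains empty for the remaining 5 symbols.
No reachable set along the way intersects F.

none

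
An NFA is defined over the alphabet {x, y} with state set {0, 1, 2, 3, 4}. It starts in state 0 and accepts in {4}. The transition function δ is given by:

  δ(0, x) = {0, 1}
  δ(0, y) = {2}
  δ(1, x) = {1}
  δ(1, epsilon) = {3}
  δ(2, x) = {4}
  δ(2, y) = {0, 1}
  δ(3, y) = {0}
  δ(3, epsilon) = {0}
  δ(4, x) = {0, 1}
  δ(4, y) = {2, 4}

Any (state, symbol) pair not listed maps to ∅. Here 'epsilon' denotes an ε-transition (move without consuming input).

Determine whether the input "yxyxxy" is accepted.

No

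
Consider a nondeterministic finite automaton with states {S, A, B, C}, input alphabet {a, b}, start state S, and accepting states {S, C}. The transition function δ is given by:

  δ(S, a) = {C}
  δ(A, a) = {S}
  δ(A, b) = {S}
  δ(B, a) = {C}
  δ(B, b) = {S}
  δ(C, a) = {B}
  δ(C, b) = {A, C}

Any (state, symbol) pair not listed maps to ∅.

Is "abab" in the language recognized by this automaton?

Start in {S}.
Read 'a': S→{C}; now {C}.
Read 'b': C→{A, C}; now {A, C}.
Read 'a': A→{S}, C→{B}; now {S, B}.
Read 'b': S→∅, B→{S}; now {S}.
The final set {S} contains the accepting state S.

Yes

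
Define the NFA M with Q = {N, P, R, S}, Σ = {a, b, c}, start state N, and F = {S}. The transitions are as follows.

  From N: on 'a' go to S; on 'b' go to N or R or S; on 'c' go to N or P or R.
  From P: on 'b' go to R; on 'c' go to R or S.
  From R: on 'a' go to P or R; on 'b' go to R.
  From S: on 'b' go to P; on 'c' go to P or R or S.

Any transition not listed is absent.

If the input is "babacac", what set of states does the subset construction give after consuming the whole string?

Start in {N}.
Read 'b': N→{N, R, S}; now {N, R, S}.
Read 'a': N→{S}, R→{P, R}, S→∅; now {P, R, S}.
Read 'b': P→{R}, R→{R}, S→{P}; now {P, R}.
Read 'a': P→∅, R→{P, R}; now {P, R}.
Read 'c': P→{R, S}, R→∅; now {R, S}.
Read 'a': R→{P, R}, S→∅; now {P, R}.
Read 'c': P→{R, S}, R→∅; now {R, S}.

{R, S}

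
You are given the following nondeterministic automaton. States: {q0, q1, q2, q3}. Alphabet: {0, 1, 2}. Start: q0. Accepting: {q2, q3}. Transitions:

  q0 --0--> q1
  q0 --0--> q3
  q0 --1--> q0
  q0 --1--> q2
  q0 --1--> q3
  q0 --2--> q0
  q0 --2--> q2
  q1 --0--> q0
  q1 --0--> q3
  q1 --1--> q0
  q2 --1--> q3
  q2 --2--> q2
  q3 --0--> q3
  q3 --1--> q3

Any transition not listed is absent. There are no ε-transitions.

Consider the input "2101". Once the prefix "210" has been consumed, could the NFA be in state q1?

Yes

Start in {q0}.
Read '2': q0→{q0, q2}; now {q0, q2}.
Read '1': q0→{q0, q2, q3}, q2→{q3}; now {q0, q2, q3}.
Read '0': q0→{q1, q3}, q2→∅, q3→{q3}; now {q1, q3}.
State q1 is in {q1, q3}.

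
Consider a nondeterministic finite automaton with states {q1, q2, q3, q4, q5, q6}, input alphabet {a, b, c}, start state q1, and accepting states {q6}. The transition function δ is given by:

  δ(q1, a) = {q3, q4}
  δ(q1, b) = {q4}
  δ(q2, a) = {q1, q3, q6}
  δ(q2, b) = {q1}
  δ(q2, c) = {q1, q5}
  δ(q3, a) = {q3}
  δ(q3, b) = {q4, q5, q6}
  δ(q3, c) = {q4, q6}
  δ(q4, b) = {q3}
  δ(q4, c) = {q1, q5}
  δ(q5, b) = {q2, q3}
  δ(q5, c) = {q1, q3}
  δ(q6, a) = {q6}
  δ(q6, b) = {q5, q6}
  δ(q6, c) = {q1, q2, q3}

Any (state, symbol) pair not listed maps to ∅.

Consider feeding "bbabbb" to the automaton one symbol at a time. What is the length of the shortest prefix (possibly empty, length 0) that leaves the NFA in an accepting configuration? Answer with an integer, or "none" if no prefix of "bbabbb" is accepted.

4

Start in {q1}.
Read 'b': {q1} → {q4}.
Read 'b': {q4} → {q3}.
Read 'a': {q3} → {q3}.
Read 'b': {q3} → {q4, q5, q6}.
None of the earlier sets intersect F, but {q4, q5, q6} does.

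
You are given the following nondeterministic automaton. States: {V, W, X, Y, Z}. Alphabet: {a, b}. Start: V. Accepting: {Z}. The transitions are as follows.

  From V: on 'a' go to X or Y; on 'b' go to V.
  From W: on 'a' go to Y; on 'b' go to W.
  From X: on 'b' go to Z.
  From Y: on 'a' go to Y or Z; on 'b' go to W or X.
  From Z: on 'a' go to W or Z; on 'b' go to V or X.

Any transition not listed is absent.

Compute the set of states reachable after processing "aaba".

Start in {V}.
Read 'a': V→{X, Y}; now {X, Y}.
Read 'a': X→∅, Y→{Y, Z}; now {Y, Z}.
Read 'b': Y→{W, X}, Z→{V, X}; now {V, W, X}.
Read 'a': V→{X, Y}, W→{Y}, X→∅; now {X, Y}.

{X, Y}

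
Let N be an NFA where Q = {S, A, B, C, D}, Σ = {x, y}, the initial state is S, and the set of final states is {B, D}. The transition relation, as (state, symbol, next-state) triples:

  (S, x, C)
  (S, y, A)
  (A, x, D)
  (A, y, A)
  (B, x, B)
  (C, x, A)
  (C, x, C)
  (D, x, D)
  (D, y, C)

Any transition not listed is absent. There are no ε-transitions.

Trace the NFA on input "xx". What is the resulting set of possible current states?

Start in {S}.
Read 'x': {S} → {C}.
Read 'x': {C} → {A, C}.

{A, C}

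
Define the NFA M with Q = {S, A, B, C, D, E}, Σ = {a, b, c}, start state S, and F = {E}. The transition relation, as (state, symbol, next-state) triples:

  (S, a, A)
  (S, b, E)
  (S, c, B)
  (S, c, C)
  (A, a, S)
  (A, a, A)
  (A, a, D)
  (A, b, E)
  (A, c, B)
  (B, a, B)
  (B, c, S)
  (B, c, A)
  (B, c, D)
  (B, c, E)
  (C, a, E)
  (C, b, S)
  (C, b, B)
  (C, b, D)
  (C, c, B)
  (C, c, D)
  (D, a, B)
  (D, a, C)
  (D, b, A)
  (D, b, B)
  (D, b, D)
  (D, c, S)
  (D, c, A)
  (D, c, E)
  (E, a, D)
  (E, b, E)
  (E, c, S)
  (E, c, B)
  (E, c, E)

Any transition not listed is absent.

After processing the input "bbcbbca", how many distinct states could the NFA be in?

Start in {S}.
Read 'b': S→{E}; now {E}.
Read 'b': E→{E}; now {E}.
Read 'c': E→{S, B, E}; now {S, B, E}.
Read 'b': S→{E}, B→∅, E→{E}; now {E}.
Read 'b': E→{E}; now {E}.
Read 'c': E→{S, B, E}; now {S, B, E}.
Read 'a': S→{A}, B→{B}, E→{D}; now {A, B, D}.
That set has 3 states.

3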